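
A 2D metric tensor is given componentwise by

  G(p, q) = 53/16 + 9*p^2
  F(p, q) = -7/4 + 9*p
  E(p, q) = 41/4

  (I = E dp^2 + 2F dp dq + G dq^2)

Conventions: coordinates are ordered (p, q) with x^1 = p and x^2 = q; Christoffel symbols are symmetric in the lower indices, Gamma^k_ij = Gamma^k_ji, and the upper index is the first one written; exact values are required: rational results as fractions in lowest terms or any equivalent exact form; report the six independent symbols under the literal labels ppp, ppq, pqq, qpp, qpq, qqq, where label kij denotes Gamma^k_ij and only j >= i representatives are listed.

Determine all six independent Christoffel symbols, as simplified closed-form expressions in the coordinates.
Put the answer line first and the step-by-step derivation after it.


Answer: Gamma_ppp = (336 - 1728*p)/(240*p^2 + 672*p + 659), Gamma_ppq = (-1728*p^2 + 336*p)/(240*p^2 + 672*p + 659), Gamma_pqq = (-1728*p^3 - 636*p)/(240*p^2 + 672*p + 659), Gamma_qpp = 1968/(240*p^2 + 672*p + 659), Gamma_qpq = 1968*p/(240*p^2 + 672*p + 659), Gamma_qqq = (1728*p^2 - 336*p)/(240*p^2 + 672*p + 659)

E = 41/4; F = -7/4 + 9*p; G = 53/16 + 9*p^2
Gamma^k_ij = (1/2) g^{kl} (d_i g_jl + d_j g_il - d_l g_ij), with g^inv = (1/(EG-F^2)) [[G, -F], [-F, E]]
first partials: E_p = 0, E_q = 0, F_p = 9, F_q = 0, G_p = 18*p, G_q = 0
D = EG - F^2 = 1977/64 + (63/2)*p + (45/4)*p^2
expanded: Gamma^p_pp = (G E_p - 2F F_p + F E_q)/(2D), Gamma^p_pq = (G E_q - F G_p)/(2D), Gamma^p_qq = (2G F_q - G G_p - F G_q)/(2D), Gamma^q_pp = (2E F_p - E E_q - F E_p)/(2D), Gamma^q_pq = (E G_p - F E_q)/(2D), Gamma^q_qq = (E G_q - 2F F_q + F G_p)/(2D); substitute and cancel common factors


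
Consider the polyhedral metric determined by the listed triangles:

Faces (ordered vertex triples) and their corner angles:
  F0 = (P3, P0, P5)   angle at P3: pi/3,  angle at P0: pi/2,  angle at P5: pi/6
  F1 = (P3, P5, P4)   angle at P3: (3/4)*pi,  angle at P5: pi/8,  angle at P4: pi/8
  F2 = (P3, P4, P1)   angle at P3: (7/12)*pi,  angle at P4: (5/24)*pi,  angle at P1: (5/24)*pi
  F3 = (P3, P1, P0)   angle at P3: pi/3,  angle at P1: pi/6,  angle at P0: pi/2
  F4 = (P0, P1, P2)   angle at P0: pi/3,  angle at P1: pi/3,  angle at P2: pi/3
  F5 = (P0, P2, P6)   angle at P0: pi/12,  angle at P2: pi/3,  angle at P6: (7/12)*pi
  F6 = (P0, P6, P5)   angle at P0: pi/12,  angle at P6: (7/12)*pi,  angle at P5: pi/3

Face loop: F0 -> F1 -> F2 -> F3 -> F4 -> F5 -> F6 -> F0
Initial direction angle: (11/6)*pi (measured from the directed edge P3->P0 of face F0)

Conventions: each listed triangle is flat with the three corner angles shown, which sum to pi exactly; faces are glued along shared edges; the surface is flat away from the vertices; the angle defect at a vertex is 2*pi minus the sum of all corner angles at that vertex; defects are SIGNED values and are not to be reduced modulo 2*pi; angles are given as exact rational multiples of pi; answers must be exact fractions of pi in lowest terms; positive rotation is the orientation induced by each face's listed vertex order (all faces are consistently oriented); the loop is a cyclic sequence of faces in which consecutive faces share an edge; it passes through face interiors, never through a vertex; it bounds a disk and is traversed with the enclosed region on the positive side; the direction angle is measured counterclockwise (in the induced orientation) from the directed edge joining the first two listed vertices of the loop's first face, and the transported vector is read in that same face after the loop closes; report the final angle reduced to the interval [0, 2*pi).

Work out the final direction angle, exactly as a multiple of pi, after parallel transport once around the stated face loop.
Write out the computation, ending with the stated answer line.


enclosed vertex P0: corner angles sum to (3/2)*pi, defect = 2*pi - (3/2)*pi = pi/2
enclosed vertex P3: corner angles sum to 2*pi, defect = 2*pi - 2*pi = 0
summing the enclosed defects onto the initial angle, mod 2*pi in the induced orientation:
final angle = (11/6)*pi + pi/2 = pi/3 (mod 2*pi)

Answer: final direction angle = pi/3


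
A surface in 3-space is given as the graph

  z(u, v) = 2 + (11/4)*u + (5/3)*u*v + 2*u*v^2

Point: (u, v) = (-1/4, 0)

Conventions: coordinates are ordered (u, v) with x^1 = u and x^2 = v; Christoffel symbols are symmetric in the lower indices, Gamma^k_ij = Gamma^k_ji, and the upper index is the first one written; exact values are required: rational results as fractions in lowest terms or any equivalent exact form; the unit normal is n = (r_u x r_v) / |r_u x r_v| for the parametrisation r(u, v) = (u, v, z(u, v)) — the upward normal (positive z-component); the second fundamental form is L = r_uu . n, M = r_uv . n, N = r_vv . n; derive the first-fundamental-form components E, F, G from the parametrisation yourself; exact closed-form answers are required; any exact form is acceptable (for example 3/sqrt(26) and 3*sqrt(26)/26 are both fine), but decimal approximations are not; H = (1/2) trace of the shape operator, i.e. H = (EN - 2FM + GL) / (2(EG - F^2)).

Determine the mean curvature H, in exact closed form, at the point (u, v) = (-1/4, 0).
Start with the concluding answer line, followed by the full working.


Answer: H = -2049*sqrt(1258)/791282

z_u = 11/4, z_v = -5/12, z_uu = 0, z_uv = 5/3, z_vv = -1
E = 137/16, F = -55/48, G = 169/144; answer radicand W^2 = 629/72
unnormalised second-form numerators: l = 0, m = 5/3, n = -1; L = l/sqrt(629/72), and similarly M = m/sqrt(W^2), N = n/sqrt(W^2)
H = (E*n - 2*F*m + G*l) / (2*(EG - F^2)*sqrt(W^2)); E*n - 2*F*m + G*l = -683/144, EG - F^2 = 629/72, so H = (-683/2516)/sqrt(629/72)


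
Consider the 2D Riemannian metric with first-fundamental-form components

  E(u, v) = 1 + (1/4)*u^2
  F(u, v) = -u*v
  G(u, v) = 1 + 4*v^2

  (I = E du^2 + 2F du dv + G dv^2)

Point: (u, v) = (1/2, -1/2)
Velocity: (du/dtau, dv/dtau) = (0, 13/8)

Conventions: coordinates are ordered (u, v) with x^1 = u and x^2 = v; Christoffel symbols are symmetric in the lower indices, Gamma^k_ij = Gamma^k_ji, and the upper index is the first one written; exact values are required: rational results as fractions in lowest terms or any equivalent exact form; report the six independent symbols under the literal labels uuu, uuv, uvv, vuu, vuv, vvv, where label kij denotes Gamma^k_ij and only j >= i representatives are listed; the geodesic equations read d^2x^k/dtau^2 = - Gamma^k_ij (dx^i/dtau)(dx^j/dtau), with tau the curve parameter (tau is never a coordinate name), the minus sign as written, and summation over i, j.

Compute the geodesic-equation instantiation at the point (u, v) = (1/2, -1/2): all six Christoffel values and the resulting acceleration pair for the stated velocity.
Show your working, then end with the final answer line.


E = 17/16, F = 1/4, G = 2 at the point
E_u = 1/4, E_v = 0, F_u = 1/2, F_v = -1/2, G_u = 0, G_v = -4
EG - F^2 = 33/16;  g^inv = (16/33) * [[2, -1/4], [-1/4, 17/16]]
first-kind symbols [ij,l] = (1/2)(d_i g_jl + d_j g_il - d_l g_ij): [uu,u] = E_u/2 = 1/8, [uu,v] = F_u - E_v/2 = 1/2, [uv,u] = E_v/2 = 0, [uv,v] = G_u/2 = 0, [vv,u] = F_v - G_u/2 = -1/2, [vv,v] = G_v/2 = -2
Gamma^u_ij = (G*[ij,u] - F*[ij,v])/(EG - F^2), Gamma^v_ij = (E*[ij,v] - F*[ij,u])/(EG - F^2)
Gamma_uuu = 2/33, Gamma_uuv = 0, Gamma_uvv = -8/33, Gamma_vuu = 8/33, Gamma_vuv = 0, Gamma_vvv = -32/33
d^2u/dtau^2 = -(Gamma_uuu*(0)^2 + 2*Gamma_uuv*(0)*(13/8) + Gamma_uvv*(13/8)^2) = 169/264
d^2v/dtau^2 = -(Gamma_vuu*(0)^2 + 2*Gamma_vuv*(0)*(13/8) + Gamma_vvv*(13/8)^2) = 169/66

Answer: Gamma_uuu = 2/33, Gamma_uuv = 0, Gamma_uvv = -8/33, Gamma_vuu = 8/33, Gamma_vuv = 0, Gamma_vvv = -32/33; accelerations (d^2u/dtau^2, d^2v/dtau^2) = (169/264, 169/66)


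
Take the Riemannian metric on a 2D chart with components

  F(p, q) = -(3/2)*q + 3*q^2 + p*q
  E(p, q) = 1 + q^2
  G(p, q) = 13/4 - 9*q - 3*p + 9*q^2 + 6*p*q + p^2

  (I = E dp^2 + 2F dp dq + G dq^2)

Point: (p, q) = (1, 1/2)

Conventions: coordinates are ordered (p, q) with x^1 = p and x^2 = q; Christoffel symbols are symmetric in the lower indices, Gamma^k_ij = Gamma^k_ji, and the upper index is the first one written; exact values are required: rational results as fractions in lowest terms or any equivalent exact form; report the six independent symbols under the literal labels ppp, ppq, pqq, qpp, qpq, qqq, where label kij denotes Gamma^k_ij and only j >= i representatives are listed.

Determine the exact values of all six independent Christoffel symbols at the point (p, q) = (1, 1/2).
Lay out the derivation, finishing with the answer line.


E = 5/4, F = 1/2, G = 2 at the point
E_p = 0, E_q = 1, F_p = 1/2, F_q = 5/2, G_p = 2, G_q = 6
EG - F^2 = 9/4;  g^inv = (4/9) * [[2, -1/2], [-1/2, 5/4]]
first-kind symbols [ij,l] = (1/2)(d_i g_jl + d_j g_il - d_l g_ij): [pp,p] = E_p/2 = 0, [pp,q] = F_p - E_q/2 = 0, [pq,p] = E_q/2 = 1/2, [pq,q] = G_p/2 = 1, [qq,p] = F_q - G_p/2 = 3/2, [qq,q] = G_q/2 = 3
Gamma^p_ij = (G*[ij,p] - F*[ij,q])/(EG - F^2), Gamma^q_ij = (E*[ij,q] - F*[ij,p])/(EG - F^2)

Answer: Gamma_ppp = 0, Gamma_ppq = 2/9, Gamma_pqq = 2/3, Gamma_qpp = 0, Gamma_qpq = 4/9, Gamma_qqq = 4/3


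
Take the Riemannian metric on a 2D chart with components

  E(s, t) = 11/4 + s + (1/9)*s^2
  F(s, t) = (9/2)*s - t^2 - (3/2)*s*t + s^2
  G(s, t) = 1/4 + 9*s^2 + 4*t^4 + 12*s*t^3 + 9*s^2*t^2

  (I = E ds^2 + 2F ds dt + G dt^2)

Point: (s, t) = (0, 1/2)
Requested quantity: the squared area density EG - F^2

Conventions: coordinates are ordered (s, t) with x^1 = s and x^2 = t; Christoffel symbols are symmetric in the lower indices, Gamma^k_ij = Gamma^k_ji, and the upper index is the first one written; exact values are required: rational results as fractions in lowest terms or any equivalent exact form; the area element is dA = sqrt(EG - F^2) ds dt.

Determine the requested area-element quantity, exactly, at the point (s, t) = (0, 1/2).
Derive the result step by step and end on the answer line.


E = 11/4, F = -1/4, G = 1/2; EG - F^2 = 21/16

Answer: EG - F^2 = 21/16


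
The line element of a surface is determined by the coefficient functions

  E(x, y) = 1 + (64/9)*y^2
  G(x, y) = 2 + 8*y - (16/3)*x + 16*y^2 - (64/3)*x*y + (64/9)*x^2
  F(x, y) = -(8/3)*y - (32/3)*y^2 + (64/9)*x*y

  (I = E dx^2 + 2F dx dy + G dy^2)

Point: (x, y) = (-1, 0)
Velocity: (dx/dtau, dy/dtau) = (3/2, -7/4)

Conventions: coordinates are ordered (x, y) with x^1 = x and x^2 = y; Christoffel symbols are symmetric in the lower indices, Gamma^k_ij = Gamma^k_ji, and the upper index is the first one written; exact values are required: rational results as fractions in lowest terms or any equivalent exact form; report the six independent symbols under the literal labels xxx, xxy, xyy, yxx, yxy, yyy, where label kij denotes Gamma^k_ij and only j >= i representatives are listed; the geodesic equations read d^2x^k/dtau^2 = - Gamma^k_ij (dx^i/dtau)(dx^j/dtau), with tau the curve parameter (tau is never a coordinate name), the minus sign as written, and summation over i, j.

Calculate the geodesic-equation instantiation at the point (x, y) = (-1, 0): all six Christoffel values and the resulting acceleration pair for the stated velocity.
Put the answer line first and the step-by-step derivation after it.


Answer: Gamma_xxx = 0, Gamma_xxy = 0, Gamma_xyy = 0, Gamma_yxx = 0, Gamma_yxy = -44/65, Gamma_yyy = 66/65; accelerations (d^2x/dtau^2, d^2y/dtau^2) = (0, -693/104)

E = 1, F = 0, G = 130/9 at the point
E_x = 0, E_y = 0, F_x = 0, F_y = -88/9, G_x = -176/9, G_y = 88/3
EG - F^2 = 130/9;  g^inv = (9/130) * [[130/9, 0], [0, 1]]
first-kind symbols [ij,l] = (1/2)(d_i g_jl + d_j g_il - d_l g_ij): [xx,x] = E_x/2 = 0, [xx,y] = F_x - E_y/2 = 0, [xy,x] = E_y/2 = 0, [xy,y] = G_x/2 = -88/9, [yy,x] = F_y - G_x/2 = 0, [yy,y] = G_y/2 = 44/3
Gamma^x_ij = (G*[ij,x] - F*[ij,y])/(EG - F^2), Gamma^y_ij = (E*[ij,y] - F*[ij,x])/(EG - F^2)
Gamma_xxx = 0, Gamma_xxy = 0, Gamma_xyy = 0, Gamma_yxx = 0, Gamma_yxy = -44/65, Gamma_yyy = 66/65
d^2x/dtau^2 = -(Gamma_xxx*(3/2)^2 + 2*Gamma_xxy*(3/2)*(-7/4) + Gamma_xyy*(-7/4)^2) = 0
d^2y/dtau^2 = -(Gamma_yxx*(3/2)^2 + 2*Gamma_yxy*(3/2)*(-7/4) + Gamma_yyy*(-7/4)^2) = -693/104


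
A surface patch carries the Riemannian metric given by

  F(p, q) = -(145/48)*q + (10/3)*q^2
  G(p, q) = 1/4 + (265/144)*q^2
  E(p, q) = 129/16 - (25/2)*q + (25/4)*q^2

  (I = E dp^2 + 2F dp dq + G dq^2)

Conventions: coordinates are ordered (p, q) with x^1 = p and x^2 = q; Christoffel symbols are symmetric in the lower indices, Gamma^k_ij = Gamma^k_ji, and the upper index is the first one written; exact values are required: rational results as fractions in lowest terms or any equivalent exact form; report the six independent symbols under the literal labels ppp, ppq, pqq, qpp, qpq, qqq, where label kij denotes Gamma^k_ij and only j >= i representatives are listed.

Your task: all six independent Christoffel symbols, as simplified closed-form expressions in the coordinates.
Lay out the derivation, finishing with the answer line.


E = 129/16 - (25/2)*q + (25/4)*q^2; F = -(145/48)*q + (10/3)*q^2; G = 1/4 + (265/144)*q^2
Gamma^k_ij = (1/2) g^{kl} (d_i g_jl + d_j g_il - d_l g_ij), with g^inv = (1/(EG-F^2)) [[G, -F], [-F, E]]
first partials: E_p = 0, E_q = -25/2 + (25/2)*q, F_p = 0, F_q = -145/48 + (20/3)*q, G_p = 0, G_q = (265/72)*q
D = EG - F^2 = 129/64 - (25/8)*q + (2095/288)*q^2 - (275/96)*q^3 + (25/64)*q^4
expanded: Gamma^p_pp = (G E_p - 2F F_p + F E_q)/(2D), Gamma^p_pq = (G E_q - F G_p)/(2D), Gamma^p_qq = (2G F_q - G G_p - F G_q)/(2D), Gamma^q_pp = (2E F_p - E E_q - F E_p)/(2D), Gamma^q_pq = (E G_p - F E_q)/(2D), Gamma^q_qq = (E G_q - 2F F_q + F G_p)/(2D); substitute and cancel common factors

Answer: Gamma_ppp = (12000*q^3 - 22875*q^2 + 10875*q)/(225*q^4 - 1650*q^3 + 4190*q^2 - 1800*q + 1161), Gamma_ppq = (6625*q^3 - 6625*q^2 + 900*q - 900)/(225*q^4 - 1650*q^3 + 4190*q^2 - 1800*q + 1161), Gamma_pqq = (10600*q^3 + 2880*q - 1305)/(675*q^4 - 4950*q^3 + 12570*q^2 - 5400*q + 3483), Gamma_qpp = (-22500*q^3 + 67500*q^2 - 74025*q + 29025)/(225*q^4 - 1650*q^3 + 4190*q^2 - 1800*q + 1161), Gamma_qpq = (-12000*q^3 + 22875*q^2 - 10875*q)/(225*q^4 - 1650*q^3 + 4190*q^2 - 1800*q + 1161), Gamma_qqq = (-6175*q^3 + 4150*q^2 + 3290*q)/(225*q^4 - 1650*q^3 + 4190*q^2 - 1800*q + 1161)


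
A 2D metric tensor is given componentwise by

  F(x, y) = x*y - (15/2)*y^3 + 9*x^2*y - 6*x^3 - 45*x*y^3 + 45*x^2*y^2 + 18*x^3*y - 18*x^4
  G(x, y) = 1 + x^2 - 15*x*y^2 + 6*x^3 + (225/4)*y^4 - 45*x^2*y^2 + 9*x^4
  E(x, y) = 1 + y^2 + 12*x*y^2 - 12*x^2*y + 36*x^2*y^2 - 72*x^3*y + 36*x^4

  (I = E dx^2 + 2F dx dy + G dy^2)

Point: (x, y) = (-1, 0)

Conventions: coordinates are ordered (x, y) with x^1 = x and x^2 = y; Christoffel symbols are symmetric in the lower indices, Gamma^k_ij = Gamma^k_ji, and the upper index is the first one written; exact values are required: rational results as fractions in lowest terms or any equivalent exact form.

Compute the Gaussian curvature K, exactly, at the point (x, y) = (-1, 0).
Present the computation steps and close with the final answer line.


E = 37, F = -12, G = 5, EG - F^2 = 41 at the point
E_x = -144, E_y = 60, F_x = 54, F_y = -10, G_x = -20, G_y = 0
E_yy = 50, F_xy = 37, G_xx = 74
The intrinsic route: Brioschi's K = (det M1 - det M2)/(EG - F^2)^2.
M1 = [[-E_yy/2 + F_xy - G_xx/2, E_x/2, F_x - E_y/2], [F_y - G_x/2, E, F], [G_y/2, F, G]] = [[-25, -72, 24], [0, 37, -12], [0, -12, 5]]; det M1 = -1025
M2 = [[0, E_y/2, G_x/2], [E_y/2, E, F], [G_x/2, F, G]] = [[0, 30, -10], [30, 37, -12], [-10, -12, 5]]; det M2 = -1000
det M1 - det M2 = -25; K = -25 / (41)^2 = -25/1681

Answer: K = -25/1681


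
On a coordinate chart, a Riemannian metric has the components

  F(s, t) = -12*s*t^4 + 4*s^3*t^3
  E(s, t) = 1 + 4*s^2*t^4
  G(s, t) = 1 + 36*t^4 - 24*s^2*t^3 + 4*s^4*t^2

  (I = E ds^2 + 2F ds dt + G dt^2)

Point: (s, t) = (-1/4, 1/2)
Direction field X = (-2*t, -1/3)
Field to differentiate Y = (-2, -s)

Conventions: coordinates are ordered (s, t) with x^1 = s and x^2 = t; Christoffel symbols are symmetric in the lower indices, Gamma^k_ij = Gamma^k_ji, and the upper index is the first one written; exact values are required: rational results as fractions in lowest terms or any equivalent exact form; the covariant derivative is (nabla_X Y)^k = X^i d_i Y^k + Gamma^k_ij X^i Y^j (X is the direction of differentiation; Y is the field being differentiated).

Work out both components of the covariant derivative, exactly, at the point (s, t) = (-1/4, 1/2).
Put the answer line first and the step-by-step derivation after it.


Answer: (nabla_X Y)^s = -41/789, (nabla_X Y)^t = 635/1578

E = 65/64, F = 23/128, G = 785/256 at the point
E_s = -1/8, E_t = 1/8, F_s = -21/32, F_t = 93/64, G_s = 23/16, G_t = 1081/64
EG - F^2 = 789/256;  g^inv = (256/789) * [[785/256, -23/128], [-23/128, 65/64]]
first-kind symbols [ij,l] = (1/2)(d_i g_jl + d_j g_il - d_l g_ij): [ss,s] = E_s/2 = -1/16, [ss,t] = F_s - E_t/2 = -23/32, [st,s] = E_t/2 = 1/16, [st,t] = G_s/2 = 23/32, [tt,s] = F_t - G_s/2 = 47/64, [tt,t] = G_t/2 = 1081/128
Gamma^s_ij = (G*[ij,s] - F*[ij,t])/(EG - F^2), Gamma^t_ij = (E*[ij,t] - F*[ij,s])/(EG - F^2)
Gamma_sss = -16/789, Gamma_sst = 16/789, Gamma_stt = 188/789, Gamma_tss = -184/789, Gamma_tst = 184/789, Gamma_ttt = 2162/789
X = (-1, -1/3), Y = (-2, 1/4) at the point


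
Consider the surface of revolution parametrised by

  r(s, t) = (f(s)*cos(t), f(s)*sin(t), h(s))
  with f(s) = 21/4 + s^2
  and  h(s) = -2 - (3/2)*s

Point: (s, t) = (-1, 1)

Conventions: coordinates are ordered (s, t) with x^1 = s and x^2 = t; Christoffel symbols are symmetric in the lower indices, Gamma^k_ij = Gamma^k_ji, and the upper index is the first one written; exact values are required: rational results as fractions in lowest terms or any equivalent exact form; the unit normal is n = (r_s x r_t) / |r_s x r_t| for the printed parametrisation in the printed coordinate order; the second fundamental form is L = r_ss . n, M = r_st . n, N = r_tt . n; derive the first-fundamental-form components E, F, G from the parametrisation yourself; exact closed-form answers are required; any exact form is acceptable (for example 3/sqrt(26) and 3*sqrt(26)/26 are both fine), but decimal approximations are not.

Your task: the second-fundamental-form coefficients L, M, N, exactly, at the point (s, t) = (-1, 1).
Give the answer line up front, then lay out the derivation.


Answer: L = 6/5, M = 0, N = -15/4

f = 25/4, f' = -2, f'' = 2, h' = -3/2, h'' = 0
E = 25/4, F = 0, G = 625/16; answer radicand W^2 = 25/4
unnormalised second-form numerators: l = 3, m = 0, n = -75/8; L = l/sqrt(25/4), and similarly M = m/sqrt(W^2), N = n/sqrt(W^2)


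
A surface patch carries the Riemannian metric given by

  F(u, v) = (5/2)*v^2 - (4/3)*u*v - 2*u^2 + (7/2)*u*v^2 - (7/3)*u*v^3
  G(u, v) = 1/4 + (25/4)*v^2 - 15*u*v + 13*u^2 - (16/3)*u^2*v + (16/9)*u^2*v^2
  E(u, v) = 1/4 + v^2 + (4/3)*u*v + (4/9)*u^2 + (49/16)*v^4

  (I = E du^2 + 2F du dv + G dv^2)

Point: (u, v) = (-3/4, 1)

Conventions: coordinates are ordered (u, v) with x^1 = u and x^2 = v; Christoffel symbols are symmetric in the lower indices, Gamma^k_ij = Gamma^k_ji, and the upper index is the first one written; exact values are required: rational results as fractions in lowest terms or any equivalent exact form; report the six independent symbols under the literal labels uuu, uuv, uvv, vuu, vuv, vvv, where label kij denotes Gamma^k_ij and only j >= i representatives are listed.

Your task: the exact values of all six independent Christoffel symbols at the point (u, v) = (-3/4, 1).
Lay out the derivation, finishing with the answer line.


E = 57/16, F = 3/2, G = 369/16 at the point
E_u = 2/3, E_v = 53/4, F_u = 17/6, F_v = 6, G_u = -175/6, G_v = 91/4
EG - F^2 = 20457/256;  g^inv = (256/20457) * [[369/16, -3/2], [-3/2, 57/16]]
first-kind symbols [ij,l] = (1/2)(d_i g_jl + d_j g_il - d_l g_ij): [uu,u] = E_u/2 = 1/3, [uu,v] = F_u - E_v/2 = -91/24, [uv,u] = E_v/2 = 53/8, [uv,v] = G_u/2 = -175/12, [vv,u] = F_v - G_u/2 = 247/12, [vv,v] = G_v/2 = 91/8
Gamma^u_ij = (G*[ij,u] - F*[ij,v])/(EG - F^2), Gamma^v_ij = (E*[ij,v] - F*[ij,u])/(EG - F^2)

Answer: Gamma_uuu = 3424/20457, Gamma_uuv = 44714/20457, Gamma_uvv = 39052/6819, Gamma_vuu = -3586/20457, Gamma_vuv = -15844/20457, Gamma_vvv = 2470/20457


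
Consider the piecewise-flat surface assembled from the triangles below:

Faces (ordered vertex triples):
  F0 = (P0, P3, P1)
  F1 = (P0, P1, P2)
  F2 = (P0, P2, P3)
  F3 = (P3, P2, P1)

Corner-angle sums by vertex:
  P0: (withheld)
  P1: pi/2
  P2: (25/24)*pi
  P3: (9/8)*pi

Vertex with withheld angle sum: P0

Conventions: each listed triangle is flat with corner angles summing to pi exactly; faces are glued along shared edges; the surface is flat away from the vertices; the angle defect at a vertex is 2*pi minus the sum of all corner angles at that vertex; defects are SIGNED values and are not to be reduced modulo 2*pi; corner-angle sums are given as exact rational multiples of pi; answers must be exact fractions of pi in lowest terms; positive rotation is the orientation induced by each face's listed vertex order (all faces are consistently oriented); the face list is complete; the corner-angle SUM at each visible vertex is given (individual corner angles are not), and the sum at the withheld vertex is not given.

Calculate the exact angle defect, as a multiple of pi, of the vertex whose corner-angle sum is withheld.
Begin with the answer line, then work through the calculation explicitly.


Answer: defect(P0) = (2/3)*pi

V = 4, E = 6, F = 4; chi = V - E + F = 2
Gauss-Bonnet: total defect = 2*pi*chi = 4*pi; visible defects sum to (10/3)*pi


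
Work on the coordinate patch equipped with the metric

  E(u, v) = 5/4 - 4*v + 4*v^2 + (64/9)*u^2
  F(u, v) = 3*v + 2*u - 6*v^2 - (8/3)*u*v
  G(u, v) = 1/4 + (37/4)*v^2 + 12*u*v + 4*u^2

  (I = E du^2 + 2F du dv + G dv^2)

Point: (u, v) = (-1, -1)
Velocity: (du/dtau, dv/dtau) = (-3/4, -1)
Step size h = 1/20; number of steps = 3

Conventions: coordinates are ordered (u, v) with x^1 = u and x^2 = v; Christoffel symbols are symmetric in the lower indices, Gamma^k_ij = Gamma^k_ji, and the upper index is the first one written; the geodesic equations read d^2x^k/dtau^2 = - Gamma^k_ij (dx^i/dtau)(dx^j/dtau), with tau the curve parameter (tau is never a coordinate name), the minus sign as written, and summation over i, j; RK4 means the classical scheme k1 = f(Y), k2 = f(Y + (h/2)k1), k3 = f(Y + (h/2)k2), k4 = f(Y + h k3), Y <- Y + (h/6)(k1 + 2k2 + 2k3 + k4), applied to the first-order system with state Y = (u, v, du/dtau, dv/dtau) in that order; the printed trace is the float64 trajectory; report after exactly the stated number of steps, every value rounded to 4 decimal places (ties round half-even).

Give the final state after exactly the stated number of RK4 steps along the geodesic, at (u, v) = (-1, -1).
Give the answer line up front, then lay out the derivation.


Answer: u = -1.1135, v = -1.1410, du/dtau = -0.7577, dv/dtau = -0.8837

f(Y) = (du/dtau, dv/dtau, -Gamma^u_ij Y'^i Y'^j, -Gamma^v_ij Y'^i Y'^j) with the Gammas evaluated at the stage position; h = 0.050000; intermediate values shown to 6 dp
step 0: u = -1.0000, v = -1.0000, du/dtau = -0.7500, dv/dtau = -1.0000
step 1:
  k1: at (u, v) = (-1.000000, -1.000000), (du/dtau, dv/dtau) = (-0.750000, -1.000000); Gamma_uuu = -0.154301, Gamma_uuv = -1.257067, Gamma_uvv = 2.157194, Gamma_vuu = 0.335604, Gamma_vuv = -1.065879, Gamma_vvv = 0.558104; k1 = (-0.750000, -1.000000, -0.184799, 0.851938)
  k2: at (u, v) = (-1.018750, -1.025000), (du/dtau, dv/dtau) = (-0.754620, -0.978702); Gamma_uuu = -0.157149, Gamma_uuv = -1.233054, Gamma_uvv = 2.128224, Gamma_vuu = 0.322761, Gamma_vuv = -1.040715, Gamma_vvv = 0.548917; k2 = (-0.754620, -0.978702, -0.127707, 0.827656)
  k3: at (u, v) = (-1.018865, -1.024468), (du/dtau, dv/dtau) = (-0.753193, -0.979309); Gamma_uuu = -0.157489, Gamma_uuv = -1.232509, Gamma_uvv = 2.127439, Gamma_vuu = 0.322673, Gamma_vuv = -1.040461, Gamma_vvv = 0.548228; k3 = (-0.753193, -0.979309, -0.132749, 0.826076)
  k4: at (u, v) = (-1.037660, -1.048965), (du/dtau, dv/dtau) = (-0.756637, -0.958696); Gamma_uuu = -0.160253, Gamma_uuv = -1.209005, Gamma_uvv = 2.098599, Gamma_vuu = 0.310581, Gamma_vuv = -1.016281, Gamma_vvv = 0.538796; k4 = (-0.756637, -0.958696, -0.083085, 0.801377)
  Y <- Y + (h/6)(k1 + 2k2 + 2k3 + k4): u = -1.0377, v = -1.0490, du/dtau = -0.7566, dv/dtau = -0.9587
step 2:
  k1: at (u, v) = (-1.037686, -1.048956), (du/dtau, dv/dtau) = (-0.756573, -0.958660); Gamma_uuu = -0.160276, Gamma_uuv = -1.208949, Gamma_uvv = 2.098523, Gamma_vuu = 0.310564, Gamma_vuv = -1.016242, Gamma_vvv = 0.538745; k1 = (-0.756573, -0.958660, -0.083168, 0.801264)
  k2: at (u, v) = (-1.056600, -1.072922), (du/dtau, dv/dtau) = (-0.758653, -0.938629); Gamma_uuu = -0.163038, Gamma_uuv = -1.185771, Gamma_uvv = 2.069613, Gamma_vuu = 0.299111, Gamma_vuv = -0.992872, Gamma_vvv = 0.528945; k2 = (-0.758653, -0.938629, -0.040783, 0.775866)
  k3: at (u, v) = (-1.056652, -1.072422), (du/dtau, dv/dtau) = (-0.757593, -0.939264); Gamma_uuu = -0.163294, Gamma_uuv = -1.185400, Gamma_uvv = 2.069066, Gamma_vuu = 0.299068, Gamma_vuv = -0.992727, Gamma_vvv = 0.528433; k3 = (-0.757593, -0.939264, -0.044629, 0.774967)
  k4: at (u, v) = (-1.075565, -1.095919), (du/dtau, dv/dtau) = (-0.758805, -0.919912); Gamma_uuu = -0.165933, Gamma_uuv = -1.162820, Gamma_uvv = 2.040506, Gamma_vuu = 0.288277, Gamma_vuv = -0.970300, Gamma_vvv = 0.518579; k4 = (-0.758805, -0.919912, -0.007836, 0.749778)
  Y <- Y + (h/6)(k1 + 2k2 + 2k3 + k4): u = -1.0756, v = -1.0959, du/dtau = -0.7588, dv/dtau = -0.9199
step 3:
  k1: at (u, v) = (-1.075584, -1.095909), (du/dtau, dv/dtau) = (-0.758755, -0.919888); Gamma_uuu = -0.165951, Gamma_uuv = -1.162780, Gamma_uvv = 2.040450, Gamma_vuu = 0.288266, Gamma_vuv = -0.970273, Gamma_vvv = 0.518541; k1 = (-0.758755, -0.919888, -0.007906, 0.749699)
  k2: at (u, v) = (-1.094553, -1.118906), (du/dtau, dv/dtau) = (-0.758953, -0.901145); Gamma_uuu = -0.168533, Gamma_uuv = -1.140654, Gamma_uvv = 2.012078, Gamma_vuu = 0.278052, Gamma_vuv = -0.948652, Gamma_vvv = 0.508531; k2 = (-0.758953, -0.901145, 0.023390, 0.724498)
  k3: at (u, v) = (-1.094558, -1.118438), (du/dtau, dv/dtau) = (-0.758170, -0.901775); Gamma_uuu = -0.168729, Gamma_uuv = -1.140406, Gamma_uvv = 2.011705, Gamma_vuu = 0.278038, Gamma_vuv = -0.948582, Gamma_vvv = 0.508149; k3 = (-0.758170, -0.901775, 0.020463, 0.724041)
  k4: at (u, v) = (-1.113493, -1.140998), (du/dtau, dv/dtau) = (-0.757732, -0.883686); Gamma_uuu = -0.171172, Gamma_uuv = -1.118917, Gamma_uvv = 1.983819, Gamma_vuu = 0.268404, Gamma_vuv = -0.927844, Gamma_vvv = 0.498207; k4 = (-0.757732, -0.883686, 0.047562, 0.699406)
  Y <- Y + (h/6)(k1 + 2k2 + 2k3 + k4): u = -1.1135, v = -1.1410, du/dtau = -0.7577, dv/dtau = -0.8837


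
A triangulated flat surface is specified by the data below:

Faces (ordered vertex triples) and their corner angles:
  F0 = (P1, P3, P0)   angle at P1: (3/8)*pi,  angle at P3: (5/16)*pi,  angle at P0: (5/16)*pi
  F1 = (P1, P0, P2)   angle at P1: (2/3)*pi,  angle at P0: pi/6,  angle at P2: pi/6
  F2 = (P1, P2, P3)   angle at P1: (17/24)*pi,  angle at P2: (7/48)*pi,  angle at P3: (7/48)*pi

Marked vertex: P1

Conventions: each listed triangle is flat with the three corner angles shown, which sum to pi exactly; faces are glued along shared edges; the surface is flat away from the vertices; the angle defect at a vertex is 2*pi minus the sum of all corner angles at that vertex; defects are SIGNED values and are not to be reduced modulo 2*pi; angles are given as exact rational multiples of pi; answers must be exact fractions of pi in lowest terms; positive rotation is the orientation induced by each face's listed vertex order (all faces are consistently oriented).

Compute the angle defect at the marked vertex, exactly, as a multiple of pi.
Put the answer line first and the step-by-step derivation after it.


Answer: defect(P1) = pi/4

Sum of corner angles at P1: (7/4)*pi
defect = 2*pi - (7/4)*pi


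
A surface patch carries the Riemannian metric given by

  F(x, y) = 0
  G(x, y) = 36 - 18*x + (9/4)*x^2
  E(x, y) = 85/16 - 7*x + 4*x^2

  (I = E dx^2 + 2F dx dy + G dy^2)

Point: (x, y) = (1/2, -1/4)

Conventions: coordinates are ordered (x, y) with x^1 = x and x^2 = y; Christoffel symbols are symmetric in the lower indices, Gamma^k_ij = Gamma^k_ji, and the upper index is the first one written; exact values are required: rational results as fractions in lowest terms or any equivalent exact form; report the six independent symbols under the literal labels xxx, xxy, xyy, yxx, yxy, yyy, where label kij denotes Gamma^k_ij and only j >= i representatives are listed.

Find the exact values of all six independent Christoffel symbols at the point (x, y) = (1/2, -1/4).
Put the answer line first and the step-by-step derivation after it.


Answer: Gamma_xxx = -8/15, Gamma_xxy = 0, Gamma_xyy = 14/5, Gamma_yxx = 0, Gamma_yxy = -2/7, Gamma_yyy = 0

E = 45/16, F = 0, G = 441/16 at the point
E_x = -3, E_y = 0, F_x = 0, F_y = 0, G_x = -63/4, G_y = 0
EG - F^2 = 19845/256;  g^inv = (256/19845) * [[441/16, 0], [0, 45/16]]
first-kind symbols [ij,l] = (1/2)(d_i g_jl + d_j g_il - d_l g_ij): [xx,x] = E_x/2 = -3/2, [xx,y] = F_x - E_y/2 = 0, [xy,x] = E_y/2 = 0, [xy,y] = G_x/2 = -63/8, [yy,x] = F_y - G_x/2 = 63/8, [yy,y] = G_y/2 = 0
Gamma^x_ij = (G*[ij,x] - F*[ij,y])/(EG - F^2), Gamma^y_ij = (E*[ij,y] - F*[ij,x])/(EG - F^2)


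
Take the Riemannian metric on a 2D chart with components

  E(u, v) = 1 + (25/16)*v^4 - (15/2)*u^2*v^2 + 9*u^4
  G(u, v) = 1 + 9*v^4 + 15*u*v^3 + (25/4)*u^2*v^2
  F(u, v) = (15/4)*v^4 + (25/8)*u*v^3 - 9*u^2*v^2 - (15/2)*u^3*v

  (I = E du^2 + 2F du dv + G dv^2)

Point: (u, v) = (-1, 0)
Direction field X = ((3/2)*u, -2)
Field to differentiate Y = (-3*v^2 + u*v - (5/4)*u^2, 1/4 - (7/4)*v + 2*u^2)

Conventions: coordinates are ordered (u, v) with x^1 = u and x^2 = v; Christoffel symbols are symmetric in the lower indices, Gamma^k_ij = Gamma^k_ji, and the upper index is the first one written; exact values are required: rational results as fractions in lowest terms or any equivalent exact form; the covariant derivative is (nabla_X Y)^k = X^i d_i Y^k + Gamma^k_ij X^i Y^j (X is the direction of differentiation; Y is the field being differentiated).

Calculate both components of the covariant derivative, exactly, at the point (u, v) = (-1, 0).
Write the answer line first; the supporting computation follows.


Answer: (nabla_X Y)^u = -17/2, (nabla_X Y)^v = 19/2

E = 10, F = 0, G = 1 at the point
E_u = -36, E_v = 0, F_u = 0, F_v = 15/2, G_u = 0, G_v = 0
EG - F^2 = 10;  g^inv = (1/10) * [[1, 0], [0, 10]]
first-kind symbols [ij,l] = (1/2)(d_i g_jl + d_j g_il - d_l g_ij): [uu,u] = E_u/2 = -18, [uu,v] = F_u - E_v/2 = 0, [uv,u] = E_v/2 = 0, [uv,v] = G_u/2 = 0, [vv,u] = F_v - G_u/2 = 15/2, [vv,v] = G_v/2 = 0
Gamma^u_ij = (G*[ij,u] - F*[ij,v])/(EG - F^2), Gamma^v_ij = (E*[ij,v] - F*[ij,u])/(EG - F^2)
Gamma_uuu = -9/5, Gamma_uuv = 0, Gamma_uvv = 3/4, Gamma_vuu = 0, Gamma_vuv = 0, Gamma_vvv = 0
X = (-3/2, -2), Y = (-5/4, 9/4) at the point


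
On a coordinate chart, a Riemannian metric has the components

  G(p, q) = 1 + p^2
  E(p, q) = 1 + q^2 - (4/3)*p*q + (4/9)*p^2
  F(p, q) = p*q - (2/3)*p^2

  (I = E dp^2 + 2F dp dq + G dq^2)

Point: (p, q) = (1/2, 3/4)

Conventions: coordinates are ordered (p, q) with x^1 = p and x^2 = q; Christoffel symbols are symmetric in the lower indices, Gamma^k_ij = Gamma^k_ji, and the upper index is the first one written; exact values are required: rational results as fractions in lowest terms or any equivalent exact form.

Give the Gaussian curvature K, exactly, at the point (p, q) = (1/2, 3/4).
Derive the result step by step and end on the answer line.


E = 169/144, F = 5/24, G = 5/4, EG - F^2 = 205/144 at the point
E_p = -5/9, E_q = 5/6, F_p = 1/12, F_q = 1/2, G_p = 1, G_q = 0
E_qq = 2, F_pq = 1, G_pp = 2
Using the Brioschi determinant formula for K from the metric derivatives:
M1 = [[-E_qq/2 + F_pq - G_pp/2, E_p/2, F_p - E_q/2], [F_q - G_p/2, E, F], [G_q/2, F, G]] = [[-1, -5/18, -1/3], [0, 169/144, 5/24], [0, 5/24, 5/4]]; det M1 = -205/144
M2 = [[0, E_q/2, G_p/2], [E_q/2, E, F], [G_p/2, F, G]] = [[0, 5/12, 1/2], [5/12, 169/144, 5/24], [1/2, 5/24, 5/4]]; det M2 = -61/144
det M1 - det M2 = -1; K = -1 / (205/144)^2 = -20736/42025

Answer: K = -20736/42025


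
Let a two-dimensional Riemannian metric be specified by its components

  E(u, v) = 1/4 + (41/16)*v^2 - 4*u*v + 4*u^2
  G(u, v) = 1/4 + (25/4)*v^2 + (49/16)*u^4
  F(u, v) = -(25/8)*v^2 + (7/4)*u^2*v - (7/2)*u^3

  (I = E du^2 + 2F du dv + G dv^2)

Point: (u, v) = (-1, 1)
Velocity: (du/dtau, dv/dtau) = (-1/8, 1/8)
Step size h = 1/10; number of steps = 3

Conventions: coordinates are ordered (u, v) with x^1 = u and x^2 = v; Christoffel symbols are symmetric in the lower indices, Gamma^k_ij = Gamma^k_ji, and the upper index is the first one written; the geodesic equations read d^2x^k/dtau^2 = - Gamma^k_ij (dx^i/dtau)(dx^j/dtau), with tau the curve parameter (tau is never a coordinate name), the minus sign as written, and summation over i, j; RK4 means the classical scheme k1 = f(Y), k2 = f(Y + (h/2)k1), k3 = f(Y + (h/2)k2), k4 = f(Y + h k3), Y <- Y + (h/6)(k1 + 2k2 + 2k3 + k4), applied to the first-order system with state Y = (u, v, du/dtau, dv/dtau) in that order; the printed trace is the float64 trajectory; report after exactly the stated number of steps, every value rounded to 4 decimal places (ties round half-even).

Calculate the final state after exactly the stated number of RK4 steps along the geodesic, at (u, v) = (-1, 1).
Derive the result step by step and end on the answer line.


f(Y) = (du/dtau, dv/dtau, -Gamma^u_ij Y'^i Y'^j, -Gamma^v_ij Y'^i Y'^j) with the Gammas evaluated at the stage position; h = 0.100000; intermediate values shown to 6 dp
step 0: u = -1.0000, v = 1.0000, du/dtau = -0.1250, dv/dtau = 0.1250
step 1:
  k1: at (u, v) = (-1.000000, 1.000000), (du/dtau, dv/dtau) = (-0.125000, 0.125000); Gamma_uuu = -0.181330, Gamma_uuv = 0.572868, Gamma_uvv = 0.022834, Gamma_vuu = -1.900881, Gamma_vuv = -0.767827, Gamma_vvv = 0.648521; k1 = (-0.125000, 0.125000, 0.020379, -0.004426)
  k2: at (u, v) = (-1.006250, 1.006250), (du/dtau, dv/dtau) = (-0.123981, 0.124779); Gamma_uuu = -0.173941, Gamma_uuv = 0.573388, Gamma_uvv = 0.029608, Gamma_vuu = -1.891977, Gamma_vuv = -0.771066, Gamma_vvv = 0.640489; k2 = (-0.123981, 0.124779, 0.019954, -0.004747)
  k3: at (u, v) = (-1.006199, 1.006239), (du/dtau, dv/dtau) = (-0.124002, 0.124763); Gamma_uuu = -0.174050, Gamma_uuv = 0.573349, Gamma_uvv = 0.029540, Gamma_vuu = -1.891969, Gamma_vuv = -0.770982, Gamma_vvv = 0.640551; k3 = (-0.124002, 0.124763, 0.019957, -0.004734)
  k4: at (u, v) = (-1.012400, 1.012476), (du/dtau, dv/dtau) = (-0.123004, 0.124527); Gamma_uuu = -0.166837, Gamma_uuv = 0.573875, Gamma_uvv = 0.036249, Gamma_vuu = -1.883139, Gamma_vuv = -0.774110, Gamma_vvv = 0.632622; k4 = (-0.123004, 0.124527, 0.019543, -0.005033)
  Y <- Y + (h/6)(k1 + 2k2 + 2k3 + k4): u = -1.0124, v = 1.0125, du/dtau = -0.1230, dv/dtau = 0.1245
step 2:
  k1: at (u, v) = (-1.012400, 1.012477), (du/dtau, dv/dtau) = (-0.123004, 0.124526); Gamma_uuu = -0.166840, Gamma_uuv = 0.573874, Gamma_uvv = 0.036248, Gamma_vuu = -1.883137, Gamma_vuv = -0.774108, Gamma_vvv = 0.632622; k1 = (-0.123004, 0.124526, 0.019543, -0.005032)
  k2: at (u, v) = (-1.018550, 1.018703), (du/dtau, dv/dtau) = (-0.122027, 0.124275); Gamma_uuu = -0.159808, Gamma_uuv = 0.574402, Gamma_uvv = 0.042888, Gamma_vuu = -1.874375, Gamma_vuv = -0.777120, Gamma_vvv = 0.624798; k2 = (-0.122027, 0.124275, 0.019139, -0.005309)
  k3: at (u, v) = (-1.018501, 1.018691), (du/dtau, dv/dtau) = (-0.122047, 0.124261); Gamma_uuu = -0.159908, Gamma_uuv = 0.574366, Gamma_uvv = 0.042823, Gamma_vuu = -1.874372, Gamma_vuv = -0.777043, Gamma_vvv = 0.624857; k3 = (-0.122047, 0.124261, 0.019142, -0.005297)
  k4: at (u, v) = (-1.024604, 1.024903), (du/dtau, dv/dtau) = (-0.121090, 0.123997); Gamma_uuu = -0.153040, Gamma_uuv = 0.574899, Gamma_uvv = 0.049400, Gamma_vuu = -1.865686, Gamma_vuv = -0.779953, Gamma_vvv = 0.617132; k4 = (-0.121090, 0.123997, 0.018748, -0.005554)
  Y <- Y + (h/6)(k1 + 2k2 + 2k3 + k4): u = -1.0246, v = 1.0249, du/dtau = -0.1211, dv/dtau = 0.1240
step 3:
  k1: at (u, v) = (-1.024604, 1.024903), (du/dtau, dv/dtau) = (-0.121090, 0.123996); Gamma_uuu = -0.153042, Gamma_uuv = 0.574898, Gamma_uvv = 0.049399, Gamma_vuu = -1.865685, Gamma_vuv = -0.779951, Gamma_vvv = 0.617133; k1 = (-0.121090, 0.123996, 0.018748, -0.005554)
  k2: at (u, v) = (-1.030658, 1.031103), (du/dtau, dv/dtau) = (-0.120153, 0.123719); Gamma_uuu = -0.146341, Gamma_uuv = 0.575432, Gamma_uvv = 0.055911, Gamma_vuu = -1.857070, Gamma_vuv = -0.782754, Gamma_vvv = 0.609510; k2 = (-0.120153, 0.123719, 0.018365, -0.005791)
  k3: at (u, v) = (-1.030611, 1.031089), (du/dtau, dv/dtau) = (-0.120172, 0.123707); Gamma_uuu = -0.146434, Gamma_uuv = 0.575398, Gamma_uvv = 0.055849, Gamma_vuu = -1.857071, Gamma_vuv = -0.782684, Gamma_vvv = 0.609567; k3 = (-0.120172, 0.123707, 0.018368, -0.005781)
  k4: at (u, v) = (-1.036621, 1.037274), (du/dtau, dv/dtau) = (-0.119253, 0.123418); Gamma_uuu = -0.139886, Gamma_uuv = 0.575938, Gamma_uvv = 0.062300, Gamma_vuu = -1.848534, Gamma_vuv = -0.785395, Gamma_vvv = 0.602040; k4 = (-0.119253, 0.123418, 0.017994, -0.006001)
  Y <- Y + (h/6)(k1 + 2k2 + 2k3 + k4): u = -1.0366, v = 1.0373, du/dtau = -0.1193, dv/dtau = 0.1234

Answer: u = -1.0366, v = 1.0373, du/dtau = -0.1193, dv/dtau = 0.1234


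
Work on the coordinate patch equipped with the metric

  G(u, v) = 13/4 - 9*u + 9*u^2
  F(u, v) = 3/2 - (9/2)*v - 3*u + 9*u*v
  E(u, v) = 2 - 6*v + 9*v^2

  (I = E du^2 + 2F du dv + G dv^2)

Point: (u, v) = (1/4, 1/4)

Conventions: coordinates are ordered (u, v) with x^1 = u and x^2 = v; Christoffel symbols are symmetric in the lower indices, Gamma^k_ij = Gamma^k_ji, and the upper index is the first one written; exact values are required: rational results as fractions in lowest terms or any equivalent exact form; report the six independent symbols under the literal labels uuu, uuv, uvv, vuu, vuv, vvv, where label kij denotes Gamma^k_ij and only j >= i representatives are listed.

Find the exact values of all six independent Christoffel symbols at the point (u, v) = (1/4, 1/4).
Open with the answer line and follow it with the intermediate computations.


Answer: Gamma_uuu = 0, Gamma_uuv = -6/13, Gamma_uvv = 0, Gamma_vuu = 0, Gamma_vuv = -18/13, Gamma_vvv = 0

E = 17/16, F = 3/16, G = 25/16 at the point
E_u = 0, E_v = -3/2, F_u = -3/4, F_v = -9/4, G_u = -9/2, G_v = 0
EG - F^2 = 13/8;  g^inv = (8/13) * [[25/16, -3/16], [-3/16, 17/16]]
first-kind symbols [ij,l] = (1/2)(d_i g_jl + d_j g_il - d_l g_ij): [uu,u] = E_u/2 = 0, [uu,v] = F_u - E_v/2 = 0, [uv,u] = E_v/2 = -3/4, [uv,v] = G_u/2 = -9/4, [vv,u] = F_v - G_u/2 = 0, [vv,v] = G_v/2 = 0
Gamma^u_ij = (G*[ij,u] - F*[ij,v])/(EG - F^2), Gamma^v_ij = (E*[ij,v] - F*[ij,u])/(EG - F^2)


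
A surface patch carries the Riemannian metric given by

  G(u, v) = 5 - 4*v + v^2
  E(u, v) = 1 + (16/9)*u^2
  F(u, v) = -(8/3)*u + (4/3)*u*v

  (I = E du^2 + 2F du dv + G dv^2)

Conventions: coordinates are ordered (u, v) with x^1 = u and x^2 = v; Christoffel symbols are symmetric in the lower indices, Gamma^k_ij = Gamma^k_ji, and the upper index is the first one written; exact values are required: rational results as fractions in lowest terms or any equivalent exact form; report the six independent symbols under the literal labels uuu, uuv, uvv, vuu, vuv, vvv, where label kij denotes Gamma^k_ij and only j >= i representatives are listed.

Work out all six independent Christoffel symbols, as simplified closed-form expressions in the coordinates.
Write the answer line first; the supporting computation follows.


Answer: Gamma_uuu = 16*u/(16*u^2 + 9*v^2 - 36*v + 45), Gamma_uuv = 0, Gamma_uvv = 12*u/(16*u^2 + 9*v^2 - 36*v + 45), Gamma_vuu = (12*v - 24)/(16*u^2 + 9*v^2 - 36*v + 45), Gamma_vuv = 0, Gamma_vvv = (9*v - 18)/(16*u^2 + 9*v^2 - 36*v + 45)

E = 1 + (16/9)*u^2; F = -(8/3)*u + (4/3)*u*v; G = 5 - 4*v + v^2
Gamma^k_ij = (1/2) g^{kl} (d_i g_jl + d_j g_il - d_l g_ij), with g^inv = (1/(EG-F^2)) [[G, -F], [-F, E]]
first partials: E_u = (32/9)*u, E_v = 0, F_u = -8/3 + (4/3)*v, F_v = (4/3)*u, G_u = 0, G_v = -4 + 2*v
D = EG - F^2 = 5 - 4*v + v^2 + (16/9)*u^2
expanded: Gamma^u_uu = (G E_u - 2F F_u + F E_v)/(2D), Gamma^u_uv = (G E_v - F G_u)/(2D), Gamma^u_vv = (2G F_v - G G_u - F G_v)/(2D), Gamma^v_uu = (2E F_u - E E_v - F E_u)/(2D), Gamma^v_uv = (E G_u - F E_v)/(2D), Gamma^v_vv = (E G_v - 2F F_v + F G_u)/(2D); substitute and cancel common factors
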